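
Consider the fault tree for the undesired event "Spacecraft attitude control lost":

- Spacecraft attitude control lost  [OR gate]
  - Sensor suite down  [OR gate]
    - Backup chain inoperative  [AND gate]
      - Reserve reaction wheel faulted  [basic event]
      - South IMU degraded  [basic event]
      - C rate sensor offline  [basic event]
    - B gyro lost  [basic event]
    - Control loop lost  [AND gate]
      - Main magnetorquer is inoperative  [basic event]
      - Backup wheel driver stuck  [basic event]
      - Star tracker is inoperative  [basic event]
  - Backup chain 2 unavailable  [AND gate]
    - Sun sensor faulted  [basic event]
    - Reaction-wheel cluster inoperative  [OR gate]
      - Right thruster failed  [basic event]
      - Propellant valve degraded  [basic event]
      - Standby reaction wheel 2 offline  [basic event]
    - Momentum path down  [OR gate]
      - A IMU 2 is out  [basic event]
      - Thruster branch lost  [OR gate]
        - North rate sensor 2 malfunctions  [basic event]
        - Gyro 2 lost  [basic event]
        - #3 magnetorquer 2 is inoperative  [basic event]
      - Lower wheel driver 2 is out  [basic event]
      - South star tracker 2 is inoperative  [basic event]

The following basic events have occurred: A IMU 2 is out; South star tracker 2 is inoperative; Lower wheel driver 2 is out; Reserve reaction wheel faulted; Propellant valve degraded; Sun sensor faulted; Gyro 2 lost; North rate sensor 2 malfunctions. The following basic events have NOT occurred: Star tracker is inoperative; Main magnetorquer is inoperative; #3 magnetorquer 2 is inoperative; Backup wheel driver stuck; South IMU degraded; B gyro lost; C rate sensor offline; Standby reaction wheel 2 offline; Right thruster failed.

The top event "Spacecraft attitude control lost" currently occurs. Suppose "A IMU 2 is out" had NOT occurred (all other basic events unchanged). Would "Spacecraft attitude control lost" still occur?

Counterfactual: set "A IMU 2 is out" to not occurred.
Backup chain inoperative [AND]: Reserve reaction wheel faulted=occurs, South IMU degraded=not, C rate sensor offline=not → not all inputs occur → does not occur.
Control loop lost [AND]: Main magnetorquer is inoperative=not, Backup wheel driver stuck=not, Star tracker is inoperative=not → not all inputs occur → does not occur.
Sensor suite down [OR]: Backup chain inoperative=not, B gyro lost=not, Control loop lost=not → no input occurs → does not occur.
Reaction-wheel cluster inoperative [OR]: Right thruster failed=not, Propellant valve degraded=occurs, Standby reaction wheel 2 offline=not → at least one input occurs → occurs.
Thruster branch lost [OR]: North rate sensor 2 malfunctions=occurs, Gyro 2 lost=occurs, #3 magnetorquer 2 is inoperative=not → at least one input occurs → occurs.
Momentum path down [OR]: A IMU 2 is out=not, Thruster branch lost=occurs, Lower wheel driver 2 is out=occurs, South star tracker 2 is inoperative=occurs → at least one input occurs → occurs.
Backup chain 2 unavailable [AND]: Sun sensor faulted=occurs, Reaction-wheel cluster inoperative=occurs, Momentum path down=occurs → all inputs occur → occurs.
Spacecraft attitude control lost [OR]: Sensor suite down=not, Backup chain 2 unavailable=occurs → at least one input occurs → occurs.

Yes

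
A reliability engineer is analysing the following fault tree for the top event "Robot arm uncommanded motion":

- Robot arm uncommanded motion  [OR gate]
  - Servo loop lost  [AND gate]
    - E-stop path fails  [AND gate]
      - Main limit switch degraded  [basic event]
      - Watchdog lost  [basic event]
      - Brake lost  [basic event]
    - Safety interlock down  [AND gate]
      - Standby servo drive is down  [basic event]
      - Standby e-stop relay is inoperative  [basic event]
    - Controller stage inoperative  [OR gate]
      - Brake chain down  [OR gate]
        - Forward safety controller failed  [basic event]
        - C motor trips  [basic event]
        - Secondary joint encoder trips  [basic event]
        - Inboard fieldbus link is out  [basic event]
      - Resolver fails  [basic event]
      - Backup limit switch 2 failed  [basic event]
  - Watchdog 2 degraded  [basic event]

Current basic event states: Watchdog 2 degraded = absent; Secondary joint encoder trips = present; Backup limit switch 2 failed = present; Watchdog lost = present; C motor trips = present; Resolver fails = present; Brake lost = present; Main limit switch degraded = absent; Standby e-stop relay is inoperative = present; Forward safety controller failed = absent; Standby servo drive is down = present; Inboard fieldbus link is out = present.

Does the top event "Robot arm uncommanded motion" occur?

No

E-stop path fails [AND]: Main limit switch degraded=not, Watchdog lost=occurs, Brake lost=occurs → not all inputs occur → does not occur.
Safety interlock down [AND]: Standby servo drive is down=occurs, Standby e-stop relay is inoperative=occurs → all inputs occur → occurs.
Brake chain down [OR]: Forward safety controller failed=not, C motor trips=occurs, Secondary joint encoder trips=occurs, Inboard fieldbus link is out=occurs → at least one input occurs → occurs.
Controller stage inoperative [OR]: Brake chain down=occurs, Resolver fails=occurs, Backup limit switch 2 failed=occurs → at least one input occurs → occurs.
Servo loop lost [AND]: E-stop path fails=not, Safety interlock down=occurs, Controller stage inoperative=occurs → not all inputs occur → does not occur.
Robot arm uncommanded motion [OR]: Servo loop lost=not, Watchdog 2 degraded=not → no input occurs → does not occur.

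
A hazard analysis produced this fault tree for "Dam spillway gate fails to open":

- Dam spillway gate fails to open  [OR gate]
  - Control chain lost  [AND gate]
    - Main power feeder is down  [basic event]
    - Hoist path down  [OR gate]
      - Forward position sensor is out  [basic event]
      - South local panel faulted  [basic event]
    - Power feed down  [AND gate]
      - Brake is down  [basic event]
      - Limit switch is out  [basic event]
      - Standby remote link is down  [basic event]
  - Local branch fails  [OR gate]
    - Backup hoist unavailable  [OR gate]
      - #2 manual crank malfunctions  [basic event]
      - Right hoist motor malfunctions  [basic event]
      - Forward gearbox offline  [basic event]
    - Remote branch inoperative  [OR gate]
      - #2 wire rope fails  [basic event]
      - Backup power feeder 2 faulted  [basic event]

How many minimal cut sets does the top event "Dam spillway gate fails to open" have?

Hoist path down [OR]: union of children's cut sets → 2 cut set(s).
Power feed down [AND]: one cut set from each child combined → 1 × 1 × 1 = 1 cut set(s).
Control chain lost [AND]: one cut set from each child combined → 1 × 2 × 1 = 2 cut set(s).
Backup hoist unavailable [OR]: union of children's cut sets → 3 cut set(s).
Remote branch inoperative [OR]: union of children's cut sets → 2 cut set(s).
Local branch fails [OR]: union of children's cut sets → 5 cut set(s).
Dam spillway gate fails to open [OR]: union of children's cut sets → 7 cut set(s).
Minimal cut sets: {Brake is down, Forward position sensor is out, Limit switch is out, Main power feeder is down, Standby remote link is down}; {Brake is down, Limit switch is out, Main power feeder is down, South local panel faulted, Standby remote link is down}; {#2 manual crank malfunctions}; {Right hoist motor malfunctions}; {Forward gearbox offline}; {#2 wire rope fails}; {Backup power feeder 2 faulted}.

7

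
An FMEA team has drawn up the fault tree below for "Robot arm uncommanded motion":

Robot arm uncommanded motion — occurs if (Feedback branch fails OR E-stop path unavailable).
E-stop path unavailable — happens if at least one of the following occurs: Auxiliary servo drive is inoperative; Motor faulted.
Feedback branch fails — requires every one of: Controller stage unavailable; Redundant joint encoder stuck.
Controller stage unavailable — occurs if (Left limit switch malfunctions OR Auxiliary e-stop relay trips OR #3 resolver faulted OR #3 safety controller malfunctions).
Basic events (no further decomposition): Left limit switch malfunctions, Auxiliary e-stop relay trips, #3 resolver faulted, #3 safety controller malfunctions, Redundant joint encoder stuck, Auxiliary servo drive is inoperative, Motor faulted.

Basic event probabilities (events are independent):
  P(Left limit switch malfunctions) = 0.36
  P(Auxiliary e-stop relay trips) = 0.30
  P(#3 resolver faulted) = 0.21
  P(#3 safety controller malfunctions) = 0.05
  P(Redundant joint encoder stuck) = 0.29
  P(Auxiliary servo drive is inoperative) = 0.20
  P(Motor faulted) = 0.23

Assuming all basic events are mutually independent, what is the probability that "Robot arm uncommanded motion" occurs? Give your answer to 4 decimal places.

0.5026

P(Controller stage unavailable) [OR] = 1 − (1−0.36) × (1−0.30) × (1−0.21) × (1−0.05) = 0.663776
P(Feedback branch fails) [AND] = 0.663776 × 0.29 = 0.192495
P(E-stop path unavailable) [OR] = 1 − (1−0.20) × (1−0.23) = 0.384000
P(Robot arm uncommanded motion) [OR] = 1 − (1−0.192495) × (1−0.384000) = 0.502577
Rounded to 4 decimal places: P(Robot arm uncommanded motion) ≈ 0.5026.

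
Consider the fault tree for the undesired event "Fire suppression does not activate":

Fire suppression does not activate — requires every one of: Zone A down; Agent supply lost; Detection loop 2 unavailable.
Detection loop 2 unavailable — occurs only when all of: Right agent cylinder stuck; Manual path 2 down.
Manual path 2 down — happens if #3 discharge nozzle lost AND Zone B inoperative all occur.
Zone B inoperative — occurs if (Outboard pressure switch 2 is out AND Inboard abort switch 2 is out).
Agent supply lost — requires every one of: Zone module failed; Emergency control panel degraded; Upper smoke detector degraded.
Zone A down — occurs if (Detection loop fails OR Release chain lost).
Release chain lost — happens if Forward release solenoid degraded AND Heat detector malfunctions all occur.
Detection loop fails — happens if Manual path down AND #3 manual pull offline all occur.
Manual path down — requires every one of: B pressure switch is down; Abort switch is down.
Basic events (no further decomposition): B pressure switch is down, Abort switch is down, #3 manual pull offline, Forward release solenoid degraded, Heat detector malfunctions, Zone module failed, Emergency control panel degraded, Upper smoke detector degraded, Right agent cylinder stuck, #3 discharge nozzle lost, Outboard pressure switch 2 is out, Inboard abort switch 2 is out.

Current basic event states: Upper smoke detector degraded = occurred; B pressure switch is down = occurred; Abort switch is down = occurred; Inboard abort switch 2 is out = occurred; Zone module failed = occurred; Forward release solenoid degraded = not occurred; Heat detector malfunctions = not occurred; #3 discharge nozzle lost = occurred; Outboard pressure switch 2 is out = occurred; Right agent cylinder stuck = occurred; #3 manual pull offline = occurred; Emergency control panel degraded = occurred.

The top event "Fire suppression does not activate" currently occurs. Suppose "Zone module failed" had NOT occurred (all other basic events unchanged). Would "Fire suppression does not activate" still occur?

No

Counterfactual: set "Zone module failed" to not occurred.
Manual path down [AND]: B pressure switch is down=occurs, Abort switch is down=occurs → all inputs occur → occurs.
Detection loop fails [AND]: Manual path down=occurs, #3 manual pull offline=occurs → all inputs occur → occurs.
Release chain lost [AND]: Forward release solenoid degraded=not, Heat detector malfunctions=not → not all inputs occur → does not occur.
Zone A down [OR]: Detection loop fails=occurs, Release chain lost=not → at least one input occurs → occurs.
Agent supply lost [AND]: Zone module failed=not, Emergency control panel degraded=occurs, Upper smoke detector degraded=occurs → not all inputs occur → does not occur.
Zone B inoperative [AND]: Outboard pressure switch 2 is out=occurs, Inboard abort switch 2 is out=occurs → all inputs occur → occurs.
Manual path 2 down [AND]: #3 discharge nozzle lost=occurs, Zone B inoperative=occurs → all inputs occur → occurs.
Detection loop 2 unavailable [AND]: Right agent cylinder stuck=occurs, Manual path 2 down=occurs → all inputs occur → occurs.
Fire suppression does not activate [AND]: Zone A down=occurs, Agent supply lost=not, Detection loop 2 unavailable=occurs → not all inputs occur → does not occur.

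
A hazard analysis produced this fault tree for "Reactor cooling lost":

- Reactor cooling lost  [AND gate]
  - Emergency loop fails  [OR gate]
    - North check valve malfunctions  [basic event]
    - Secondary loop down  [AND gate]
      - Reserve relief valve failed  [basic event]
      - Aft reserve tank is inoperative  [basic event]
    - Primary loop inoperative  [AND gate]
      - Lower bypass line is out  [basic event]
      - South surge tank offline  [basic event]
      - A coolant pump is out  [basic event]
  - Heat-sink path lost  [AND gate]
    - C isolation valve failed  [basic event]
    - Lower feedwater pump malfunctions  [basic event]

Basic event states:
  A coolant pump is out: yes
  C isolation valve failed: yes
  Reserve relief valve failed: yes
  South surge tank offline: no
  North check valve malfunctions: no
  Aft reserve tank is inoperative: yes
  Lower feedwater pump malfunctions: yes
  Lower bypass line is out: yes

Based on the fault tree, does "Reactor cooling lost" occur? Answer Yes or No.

Secondary loop down [AND]: Reserve relief valve failed=occurs, Aft reserve tank is inoperative=occurs → all inputs occur → occurs.
Primary loop inoperative [AND]: Lower bypass line is out=occurs, South surge tank offline=not, A coolant pump is out=occurs → not all inputs occur → does not occur.
Emergency loop fails [OR]: North check valve malfunctions=not, Secondary loop down=occurs, Primary loop inoperative=not → at least one input occurs → occurs.
Heat-sink path lost [AND]: C isolation valve failed=occurs, Lower feedwater pump malfunctions=occurs → all inputs occur → occurs.
Reactor cooling lost [AND]: Emergency loop fails=occurs, Heat-sink path lost=occurs → all inputs occur → occurs.

Yes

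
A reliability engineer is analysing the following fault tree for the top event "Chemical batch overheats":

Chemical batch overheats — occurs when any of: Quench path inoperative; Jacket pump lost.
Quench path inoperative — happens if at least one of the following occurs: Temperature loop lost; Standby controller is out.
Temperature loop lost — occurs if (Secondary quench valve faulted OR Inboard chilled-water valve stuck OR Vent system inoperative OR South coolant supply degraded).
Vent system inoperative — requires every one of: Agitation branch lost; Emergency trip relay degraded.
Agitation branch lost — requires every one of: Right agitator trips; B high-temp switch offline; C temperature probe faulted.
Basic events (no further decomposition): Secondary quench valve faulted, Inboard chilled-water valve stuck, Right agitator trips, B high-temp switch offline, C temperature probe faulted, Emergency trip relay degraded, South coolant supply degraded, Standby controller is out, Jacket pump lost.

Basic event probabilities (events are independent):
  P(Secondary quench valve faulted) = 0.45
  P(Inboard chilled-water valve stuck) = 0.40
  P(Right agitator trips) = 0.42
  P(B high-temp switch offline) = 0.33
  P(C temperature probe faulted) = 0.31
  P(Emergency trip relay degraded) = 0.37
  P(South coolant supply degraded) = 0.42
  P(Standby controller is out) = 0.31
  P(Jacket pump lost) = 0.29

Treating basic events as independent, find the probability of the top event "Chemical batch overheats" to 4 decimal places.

0.9077

P(Agitation branch lost) [AND] = 0.42 × 0.33 × 0.31 = 0.042966
P(Vent system inoperative) [AND] = 0.042966 × 0.37 = 0.015897
P(Temperature loop lost) [OR] = 1 − (1−0.45) × (1−0.40) × (1−0.015897) × (1−0.42) = 0.811643
P(Quench path inoperative) [OR] = 1 − (1−0.811643) × (1−0.31) = 0.870034
P(Chemical batch overheats) [OR] = 1 − (1−0.870034) × (1−0.29) = 0.907724
Rounded to 4 decimal places: P(Chemical batch overheats) ≈ 0.9077.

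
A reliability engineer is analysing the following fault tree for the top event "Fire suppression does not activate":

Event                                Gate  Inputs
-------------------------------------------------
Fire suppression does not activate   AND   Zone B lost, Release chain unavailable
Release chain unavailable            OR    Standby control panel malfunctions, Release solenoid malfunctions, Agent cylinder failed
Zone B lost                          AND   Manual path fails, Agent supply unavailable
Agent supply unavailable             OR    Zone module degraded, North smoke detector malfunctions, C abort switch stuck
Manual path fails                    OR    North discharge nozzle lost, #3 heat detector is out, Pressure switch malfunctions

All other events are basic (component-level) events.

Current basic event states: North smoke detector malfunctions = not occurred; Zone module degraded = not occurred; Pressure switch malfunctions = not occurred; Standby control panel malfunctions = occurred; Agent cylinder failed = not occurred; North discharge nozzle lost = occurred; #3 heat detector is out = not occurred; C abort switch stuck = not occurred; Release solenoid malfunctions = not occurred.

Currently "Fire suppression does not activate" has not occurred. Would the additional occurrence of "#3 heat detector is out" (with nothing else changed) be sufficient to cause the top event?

Counterfactual: set "#3 heat detector is out" to occurred.
Manual path fails [OR]: North discharge nozzle lost=occurs, #3 heat detector is out=occurs, Pressure switch malfunctions=not → at least one input occurs → occurs.
Agent supply unavailable [OR]: Zone module degraded=not, North smoke detector malfunctions=not, C abort switch stuck=not → no input occurs → does not occur.
Zone B lost [AND]: Manual path fails=occurs, Agent supply unavailable=not → not all inputs occur → does not occur.
Release chain unavailable [OR]: Standby control panel malfunctions=occurs, Release solenoid malfunctions=not, Agent cylinder failed=not → at least one input occurs → occurs.
Fire suppression does not activate [AND]: Zone B lost=not, Release chain unavailable=occurs → not all inputs occur → does not occur.

No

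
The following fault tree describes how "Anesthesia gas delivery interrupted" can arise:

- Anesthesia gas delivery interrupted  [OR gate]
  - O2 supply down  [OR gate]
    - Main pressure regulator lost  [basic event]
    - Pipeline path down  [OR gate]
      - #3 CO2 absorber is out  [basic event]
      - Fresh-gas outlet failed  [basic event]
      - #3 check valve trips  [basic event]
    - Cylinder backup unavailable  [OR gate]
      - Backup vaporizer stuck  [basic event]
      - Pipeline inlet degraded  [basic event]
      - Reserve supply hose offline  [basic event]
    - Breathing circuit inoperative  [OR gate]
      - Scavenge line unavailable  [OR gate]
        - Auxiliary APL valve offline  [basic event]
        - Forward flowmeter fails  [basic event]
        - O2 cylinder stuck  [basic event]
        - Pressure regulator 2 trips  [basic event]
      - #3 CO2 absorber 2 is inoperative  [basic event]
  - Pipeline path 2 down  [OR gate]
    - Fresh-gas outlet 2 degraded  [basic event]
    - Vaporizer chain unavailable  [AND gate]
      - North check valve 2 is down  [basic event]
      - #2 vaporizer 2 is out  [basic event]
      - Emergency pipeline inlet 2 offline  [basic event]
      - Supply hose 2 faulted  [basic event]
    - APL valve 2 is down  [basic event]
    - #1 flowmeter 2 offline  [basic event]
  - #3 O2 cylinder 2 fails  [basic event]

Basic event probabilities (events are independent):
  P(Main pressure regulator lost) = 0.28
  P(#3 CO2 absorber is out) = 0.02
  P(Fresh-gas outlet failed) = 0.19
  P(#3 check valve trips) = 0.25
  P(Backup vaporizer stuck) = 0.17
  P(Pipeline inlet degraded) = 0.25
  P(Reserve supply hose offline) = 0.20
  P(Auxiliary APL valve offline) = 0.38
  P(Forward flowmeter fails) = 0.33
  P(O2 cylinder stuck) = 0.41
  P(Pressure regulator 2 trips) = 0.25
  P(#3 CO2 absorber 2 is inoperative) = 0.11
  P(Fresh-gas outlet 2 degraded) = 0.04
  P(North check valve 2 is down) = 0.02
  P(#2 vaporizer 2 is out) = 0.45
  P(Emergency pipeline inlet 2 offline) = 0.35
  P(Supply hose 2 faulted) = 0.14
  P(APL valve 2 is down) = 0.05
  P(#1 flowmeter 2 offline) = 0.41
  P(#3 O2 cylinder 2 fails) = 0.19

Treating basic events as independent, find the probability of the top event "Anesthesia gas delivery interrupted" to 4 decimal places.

0.9848

P(Pipeline path down) [OR] = 1 − (1−0.02) × (1−0.19) × (1−0.25) = 0.404650
P(Cylinder backup unavailable) [OR] = 1 − (1−0.17) × (1−0.25) × (1−0.20) = 0.502000
P(Scavenge line unavailable) [OR] = 1 − (1−0.38) × (1−0.33) × (1−0.41) × (1−0.25) = 0.816186
P(Breathing circuit inoperative) [OR] = 1 − (1−0.816186) × (1−0.11) = 0.836406
P(O2 supply down) [OR] = 1 − (1−0.28) × (1−0.404650) × (1−0.502000) × (1−0.836406) = 0.965078
P(Vaporizer chain unavailable) [AND] = 0.02 × 0.45 × 0.35 × 0.14 = 0.000441
P(Pipeline path 2 down) [OR] = 1 − (1−0.04) × (1−0.000441) × (1−0.05) × (1−0.41) = 0.462157
P(Anesthesia gas delivery interrupted) [OR] = 1 − (1−0.965078) × (1−0.462157) × (1−0.19) = 0.984786
Rounded to 4 decimal places: P(Anesthesia gas delivery interrupted) ≈ 0.9848.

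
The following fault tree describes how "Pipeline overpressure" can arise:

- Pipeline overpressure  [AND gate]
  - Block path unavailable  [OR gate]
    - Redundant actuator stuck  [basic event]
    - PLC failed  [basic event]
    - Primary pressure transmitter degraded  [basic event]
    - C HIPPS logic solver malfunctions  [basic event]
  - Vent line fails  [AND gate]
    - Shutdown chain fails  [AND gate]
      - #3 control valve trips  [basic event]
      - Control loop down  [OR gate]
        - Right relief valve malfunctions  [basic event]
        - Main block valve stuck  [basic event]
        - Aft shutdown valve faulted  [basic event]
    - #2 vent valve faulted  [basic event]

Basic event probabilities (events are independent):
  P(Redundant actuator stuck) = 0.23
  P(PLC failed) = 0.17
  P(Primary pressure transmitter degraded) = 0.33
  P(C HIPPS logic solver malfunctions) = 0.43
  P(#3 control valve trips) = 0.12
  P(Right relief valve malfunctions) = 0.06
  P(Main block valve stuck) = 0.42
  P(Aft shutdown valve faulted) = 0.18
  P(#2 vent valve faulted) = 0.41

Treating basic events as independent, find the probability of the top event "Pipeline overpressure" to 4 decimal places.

P(Block path unavailable) [OR] = 1 − (1−0.23) × (1−0.17) × (1−0.33) × (1−0.43) = 0.755928
P(Control loop down) [OR] = 1 − (1−0.06) × (1−0.42) × (1−0.18) = 0.552936
P(Shutdown chain fails) [AND] = 0.12 × 0.552936 = 0.066352
P(Vent line fails) [AND] = 0.066352 × 0.41 = 0.027204
P(Pipeline overpressure) [AND] = 0.755928 × 0.027204 = 0.020564
Rounded to 4 decimal places: P(Pipeline overpressure) ≈ 0.0206.

0.0206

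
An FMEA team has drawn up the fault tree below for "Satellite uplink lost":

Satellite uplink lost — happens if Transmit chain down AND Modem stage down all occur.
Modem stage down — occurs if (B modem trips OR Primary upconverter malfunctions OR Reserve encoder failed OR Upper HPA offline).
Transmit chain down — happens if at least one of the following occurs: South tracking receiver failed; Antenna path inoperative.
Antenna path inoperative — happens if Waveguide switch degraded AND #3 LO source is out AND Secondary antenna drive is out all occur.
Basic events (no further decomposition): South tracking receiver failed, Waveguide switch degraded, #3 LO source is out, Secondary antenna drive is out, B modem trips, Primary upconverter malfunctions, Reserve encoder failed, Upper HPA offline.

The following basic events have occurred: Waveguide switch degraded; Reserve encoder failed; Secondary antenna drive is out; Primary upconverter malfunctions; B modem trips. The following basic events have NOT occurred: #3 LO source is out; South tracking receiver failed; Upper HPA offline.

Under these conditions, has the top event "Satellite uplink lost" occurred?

No

Antenna path inoperative [AND]: Waveguide switch degraded=occurs, #3 LO source is out=not, Secondary antenna drive is out=occurs → not all inputs occur → does not occur.
Transmit chain down [OR]: South tracking receiver failed=not, Antenna path inoperative=not → no input occurs → does not occur.
Modem stage down [OR]: B modem trips=occurs, Primary upconverter malfunctions=occurs, Reserve encoder failed=occurs, Upper HPA offline=not → at least one input occurs → occurs.
Satellite uplink lost [AND]: Transmit chain down=not, Modem stage down=occurs → not all inputs occur → does not occur.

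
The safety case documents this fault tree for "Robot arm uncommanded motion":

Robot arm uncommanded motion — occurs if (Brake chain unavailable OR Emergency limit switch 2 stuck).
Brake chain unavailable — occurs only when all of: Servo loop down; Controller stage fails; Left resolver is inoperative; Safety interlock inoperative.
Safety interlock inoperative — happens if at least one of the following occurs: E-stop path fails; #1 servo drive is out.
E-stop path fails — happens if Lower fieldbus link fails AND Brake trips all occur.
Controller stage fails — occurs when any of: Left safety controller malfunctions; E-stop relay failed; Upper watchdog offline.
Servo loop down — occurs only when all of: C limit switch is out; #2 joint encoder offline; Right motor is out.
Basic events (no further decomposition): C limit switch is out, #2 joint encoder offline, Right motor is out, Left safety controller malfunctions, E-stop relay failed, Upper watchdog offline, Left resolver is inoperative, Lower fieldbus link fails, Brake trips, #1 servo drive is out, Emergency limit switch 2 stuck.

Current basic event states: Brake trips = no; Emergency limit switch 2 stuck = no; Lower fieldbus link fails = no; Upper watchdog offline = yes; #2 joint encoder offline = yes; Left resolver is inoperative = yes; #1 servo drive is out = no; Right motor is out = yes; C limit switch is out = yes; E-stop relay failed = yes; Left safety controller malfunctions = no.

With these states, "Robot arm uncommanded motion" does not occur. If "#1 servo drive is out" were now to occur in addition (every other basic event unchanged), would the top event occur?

Yes

Counterfactual: set "#1 servo drive is out" to occurred.
Servo loop down [AND]: C limit switch is out=occurs, #2 joint encoder offline=occurs, Right motor is out=occurs → all inputs occur → occurs.
Controller stage fails [OR]: Left safety controller malfunctions=not, E-stop relay failed=occurs, Upper watchdog offline=occurs → at least one input occurs → occurs.
E-stop path fails [AND]: Lower fieldbus link fails=not, Brake trips=not → not all inputs occur → does not occur.
Safety interlock inoperative [OR]: E-stop path fails=not, #1 servo drive is out=occurs → at least one input occurs → occurs.
Brake chain unavailable [AND]: Servo loop down=occurs, Controller stage fails=occurs, Left resolver is inoperative=occurs, Safety interlock inoperative=occurs → all inputs occur → occurs.
Robot arm uncommanded motion [OR]: Brake chain unavailable=occurs, Emergency limit switch 2 stuck=not → at least one input occurs → occurs.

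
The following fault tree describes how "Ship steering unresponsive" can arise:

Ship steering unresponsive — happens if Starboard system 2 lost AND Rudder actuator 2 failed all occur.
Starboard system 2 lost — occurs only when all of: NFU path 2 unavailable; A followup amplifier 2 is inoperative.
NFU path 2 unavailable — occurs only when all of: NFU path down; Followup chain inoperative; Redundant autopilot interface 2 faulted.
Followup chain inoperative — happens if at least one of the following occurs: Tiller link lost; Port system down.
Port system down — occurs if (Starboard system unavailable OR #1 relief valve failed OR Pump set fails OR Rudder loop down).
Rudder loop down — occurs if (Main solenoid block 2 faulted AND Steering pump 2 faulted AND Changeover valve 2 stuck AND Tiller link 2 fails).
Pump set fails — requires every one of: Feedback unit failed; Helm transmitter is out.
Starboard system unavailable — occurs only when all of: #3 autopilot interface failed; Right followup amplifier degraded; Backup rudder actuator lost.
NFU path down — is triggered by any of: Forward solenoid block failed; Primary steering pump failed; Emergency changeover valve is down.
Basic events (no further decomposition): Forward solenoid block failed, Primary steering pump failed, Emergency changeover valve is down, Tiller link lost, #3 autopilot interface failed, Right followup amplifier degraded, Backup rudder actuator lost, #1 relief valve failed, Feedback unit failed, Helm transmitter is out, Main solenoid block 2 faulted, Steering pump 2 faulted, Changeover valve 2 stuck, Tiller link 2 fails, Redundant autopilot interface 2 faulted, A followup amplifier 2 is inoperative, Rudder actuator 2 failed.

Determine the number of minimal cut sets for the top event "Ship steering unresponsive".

15

NFU path down [OR]: union of children's cut sets → 3 cut set(s).
Starboard system unavailable [AND]: one cut set from each child combined → 1 × 1 × 1 = 1 cut set(s).
Pump set fails [AND]: one cut set from each child combined → 1 × 1 = 1 cut set(s).
Rudder loop down [AND]: one cut set from each child combined → 1 × 1 × 1 × 1 = 1 cut set(s).
Port system down [OR]: union of children's cut sets → 4 cut set(s).
Followup chain inoperative [OR]: union of children's cut sets → 5 cut set(s).
NFU path 2 unavailable [AND]: one cut set from each child combined → 3 × 5 × 1 = 15 cut set(s).
Starboard system 2 lost [AND]: one cut set from each child combined → 15 × 1 = 15 cut set(s).
Ship steering unresponsive [AND]: one cut set from each child combined → 15 × 1 = 15 cut set(s).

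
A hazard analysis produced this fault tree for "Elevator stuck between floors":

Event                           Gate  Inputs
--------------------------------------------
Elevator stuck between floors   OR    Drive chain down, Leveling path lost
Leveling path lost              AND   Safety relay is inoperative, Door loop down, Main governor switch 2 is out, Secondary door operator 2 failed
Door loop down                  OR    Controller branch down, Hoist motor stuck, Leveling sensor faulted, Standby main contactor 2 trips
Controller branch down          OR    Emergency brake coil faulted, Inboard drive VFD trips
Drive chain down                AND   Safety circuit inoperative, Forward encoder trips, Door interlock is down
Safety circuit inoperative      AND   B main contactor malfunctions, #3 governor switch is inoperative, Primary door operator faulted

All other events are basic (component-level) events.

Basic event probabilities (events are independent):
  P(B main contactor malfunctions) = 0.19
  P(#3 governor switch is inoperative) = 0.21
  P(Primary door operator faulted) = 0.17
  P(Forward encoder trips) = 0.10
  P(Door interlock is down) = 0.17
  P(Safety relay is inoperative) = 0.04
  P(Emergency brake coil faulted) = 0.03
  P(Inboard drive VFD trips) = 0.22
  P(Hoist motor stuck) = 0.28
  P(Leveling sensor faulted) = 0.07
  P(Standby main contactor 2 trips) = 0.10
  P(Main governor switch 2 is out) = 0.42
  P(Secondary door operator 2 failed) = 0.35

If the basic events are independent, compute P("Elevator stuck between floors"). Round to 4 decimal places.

P(Safety circuit inoperative) [AND] = 0.19 × 0.21 × 0.17 = 0.006783
P(Drive chain down) [AND] = 0.006783 × 0.10 × 0.17 = 0.000115
P(Controller branch down) [OR] = 1 − (1−0.03) × (1−0.22) = 0.243400
P(Door loop down) [OR] = 1 − (1−0.243400) × (1−0.28) × (1−0.07) × (1−0.10) = 0.544043
P(Leveling path lost) [AND] = 0.04 × 0.544043 × 0.42 × 0.35 = 0.003199
P(Elevator stuck between floors) [OR] = 1 − (1−0.000115) × (1−0.003199) = 0.003314
Rounded to 4 decimal places: P(Elevator stuck between floors) ≈ 0.0033.

0.0033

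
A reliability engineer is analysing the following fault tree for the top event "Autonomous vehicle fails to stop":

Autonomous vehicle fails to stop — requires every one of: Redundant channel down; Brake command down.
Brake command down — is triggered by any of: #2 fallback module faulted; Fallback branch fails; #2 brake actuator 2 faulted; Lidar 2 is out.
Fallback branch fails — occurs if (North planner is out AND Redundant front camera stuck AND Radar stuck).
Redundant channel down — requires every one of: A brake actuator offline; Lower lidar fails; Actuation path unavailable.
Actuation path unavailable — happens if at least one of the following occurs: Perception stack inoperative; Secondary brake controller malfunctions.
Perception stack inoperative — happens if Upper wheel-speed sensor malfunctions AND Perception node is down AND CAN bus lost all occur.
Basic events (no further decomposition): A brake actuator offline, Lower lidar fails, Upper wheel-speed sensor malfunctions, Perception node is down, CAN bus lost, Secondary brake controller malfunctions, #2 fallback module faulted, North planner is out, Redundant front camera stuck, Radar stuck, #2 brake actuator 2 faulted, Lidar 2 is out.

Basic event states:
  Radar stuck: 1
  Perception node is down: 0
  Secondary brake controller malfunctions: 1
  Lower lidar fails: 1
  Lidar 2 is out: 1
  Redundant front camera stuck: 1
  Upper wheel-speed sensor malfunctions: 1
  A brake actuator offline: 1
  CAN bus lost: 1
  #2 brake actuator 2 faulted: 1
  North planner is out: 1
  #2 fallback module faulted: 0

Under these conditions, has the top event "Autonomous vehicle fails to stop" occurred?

Perception stack inoperative [AND]: Upper wheel-speed sensor malfunctions=occurs, Perception node is down=not, CAN bus lost=occurs → not all inputs occur → does not occur.
Actuation path unavailable [OR]: Perception stack inoperative=not, Secondary brake controller malfunctions=occurs → at least one input occurs → occurs.
Redundant channel down [AND]: A brake actuator offline=occurs, Lower lidar fails=occurs, Actuation path unavailable=occurs → all inputs occur → occurs.
Fallback branch fails [AND]: North planner is out=occurs, Redundant front camera stuck=occurs, Radar stuck=occurs → all inputs occur → occurs.
Brake command down [OR]: #2 fallback module faulted=not, Fallback branch fails=occurs, #2 brake actuator 2 faulted=occurs, Lidar 2 is out=occurs → at least one input occurs → occurs.
Autonomous vehicle fails to stop [AND]: Redundant channel down=occurs, Brake command down=occurs → all inputs occur → occurs.

Yes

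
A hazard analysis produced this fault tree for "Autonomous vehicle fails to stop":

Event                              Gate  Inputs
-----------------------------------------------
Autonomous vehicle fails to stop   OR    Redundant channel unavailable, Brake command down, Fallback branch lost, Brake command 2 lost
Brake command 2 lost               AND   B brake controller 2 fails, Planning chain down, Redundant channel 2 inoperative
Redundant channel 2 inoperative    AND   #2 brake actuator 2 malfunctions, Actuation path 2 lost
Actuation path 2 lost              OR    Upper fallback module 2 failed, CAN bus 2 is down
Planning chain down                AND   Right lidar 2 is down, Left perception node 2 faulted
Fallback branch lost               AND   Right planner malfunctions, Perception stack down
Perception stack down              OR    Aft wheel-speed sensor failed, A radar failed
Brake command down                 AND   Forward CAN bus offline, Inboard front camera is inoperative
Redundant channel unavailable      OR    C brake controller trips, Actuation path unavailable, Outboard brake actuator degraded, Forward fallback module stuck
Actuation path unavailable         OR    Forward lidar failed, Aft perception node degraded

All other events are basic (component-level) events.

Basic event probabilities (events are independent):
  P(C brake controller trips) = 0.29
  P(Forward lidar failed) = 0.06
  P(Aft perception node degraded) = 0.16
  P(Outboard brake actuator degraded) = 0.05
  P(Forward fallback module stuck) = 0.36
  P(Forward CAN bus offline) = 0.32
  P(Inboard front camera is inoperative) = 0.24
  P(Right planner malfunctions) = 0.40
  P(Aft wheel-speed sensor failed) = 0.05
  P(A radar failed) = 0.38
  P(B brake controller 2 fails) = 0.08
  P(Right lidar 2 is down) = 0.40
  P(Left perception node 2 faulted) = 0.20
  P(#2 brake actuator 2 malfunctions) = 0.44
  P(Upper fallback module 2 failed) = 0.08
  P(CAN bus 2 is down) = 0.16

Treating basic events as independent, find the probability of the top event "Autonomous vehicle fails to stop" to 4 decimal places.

P(Actuation path unavailable) [OR] = 1 − (1−0.06) × (1−0.16) = 0.210400
P(Redundant channel unavailable) [OR] = 1 − (1−0.29) × (1−0.210400) × (1−0.05) × (1−0.36) = 0.659145
P(Brake command down) [AND] = 0.32 × 0.24 = 0.076800
P(Perception stack down) [OR] = 1 − (1−0.05) × (1−0.38) = 0.411000
P(Fallback branch lost) [AND] = 0.40 × 0.411000 = 0.164400
P(Planning chain down) [AND] = 0.40 × 0.20 = 0.080000
P(Actuation path 2 lost) [OR] = 1 − (1−0.08) × (1−0.16) = 0.227200
P(Redundant channel 2 inoperative) [AND] = 0.44 × 0.227200 = 0.099968
P(Brake command 2 lost) [AND] = 0.08 × 0.080000 × 0.099968 = 0.000640
P(Autonomous vehicle fails to stop) [OR] = 1 − (1−0.659145) × (1−0.076800) × (1−0.164400) × (1−0.000640) = 0.737224
Rounded to 4 decimal places: P(Autonomous vehicle fails to stop) ≈ 0.7372.

0.7372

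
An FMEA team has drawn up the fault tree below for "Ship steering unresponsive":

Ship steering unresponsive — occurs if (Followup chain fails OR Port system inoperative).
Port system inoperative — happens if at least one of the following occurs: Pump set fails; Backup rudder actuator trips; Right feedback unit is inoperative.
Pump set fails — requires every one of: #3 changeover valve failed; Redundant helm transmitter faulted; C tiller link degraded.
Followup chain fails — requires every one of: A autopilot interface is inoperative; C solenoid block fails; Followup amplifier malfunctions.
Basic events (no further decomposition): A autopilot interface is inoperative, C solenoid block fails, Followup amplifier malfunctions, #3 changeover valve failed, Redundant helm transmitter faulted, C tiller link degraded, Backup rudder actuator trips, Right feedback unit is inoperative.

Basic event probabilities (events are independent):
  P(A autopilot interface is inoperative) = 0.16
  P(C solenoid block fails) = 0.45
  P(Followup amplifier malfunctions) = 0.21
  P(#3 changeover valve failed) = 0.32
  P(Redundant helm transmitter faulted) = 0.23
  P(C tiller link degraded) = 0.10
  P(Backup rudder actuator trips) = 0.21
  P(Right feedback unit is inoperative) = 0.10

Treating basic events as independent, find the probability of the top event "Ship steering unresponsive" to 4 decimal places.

P(Followup chain fails) [AND] = 0.16 × 0.45 × 0.21 = 0.015120
P(Pump set fails) [AND] = 0.32 × 0.23 × 0.10 = 0.007360
P(Port system inoperative) [OR] = 1 − (1−0.007360) × (1−0.21) × (1−0.10) = 0.294233
P(Ship steering unresponsive) [OR] = 1 − (1−0.015120) × (1−0.294233) = 0.304904
Rounded to 4 decimal places: P(Ship steering unresponsive) ≈ 0.3049.

0.3049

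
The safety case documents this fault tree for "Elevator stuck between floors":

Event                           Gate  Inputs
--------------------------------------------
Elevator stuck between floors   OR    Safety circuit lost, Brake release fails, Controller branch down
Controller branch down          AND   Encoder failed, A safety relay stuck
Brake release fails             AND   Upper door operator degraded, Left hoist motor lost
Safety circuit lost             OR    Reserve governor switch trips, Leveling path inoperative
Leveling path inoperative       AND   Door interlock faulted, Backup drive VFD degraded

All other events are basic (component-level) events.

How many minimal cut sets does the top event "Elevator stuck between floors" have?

4

Leveling path inoperative [AND]: one cut set from each child combined → 1 × 1 = 1 cut set(s).
Safety circuit lost [OR]: union of children's cut sets → 2 cut set(s).
Brake release fails [AND]: one cut set from each child combined → 1 × 1 = 1 cut set(s).
Controller branch down [AND]: one cut set from each child combined → 1 × 1 = 1 cut set(s).
Elevator stuck between floors [OR]: union of children's cut sets → 4 cut set(s).
Minimal cut sets: {Reserve governor switch trips}; {Backup drive VFD degraded, Door interlock faulted}; {Left hoist motor lost, Upper door operator degraded}; {A safety relay stuck, Encoder failed}.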